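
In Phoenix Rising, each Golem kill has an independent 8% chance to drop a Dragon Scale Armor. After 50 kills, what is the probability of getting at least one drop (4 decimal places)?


P(at least one) = 1 - P(none) = 1 - (1-p)^n
p = 8/100 = 0.08
1 - p = 0.92
(1 - p)^50 = 0.92^50 = 0.015466
P(at least one) = 1 - 0.015466 = 0.9845

0.9845


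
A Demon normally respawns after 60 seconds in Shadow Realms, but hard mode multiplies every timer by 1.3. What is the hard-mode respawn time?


Respawn time = base * multiplier
= 60 * 1.3
= 78.0 seconds

78.0 seconds


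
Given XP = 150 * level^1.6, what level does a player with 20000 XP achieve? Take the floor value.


XP = 150 * level^1.6, so level = (XP / 150)^(1/1.6)
= (20000 / 150)^(1/1.6)
= 133.3333^0.625
= 21.2856
Floor: level = 21

level 21


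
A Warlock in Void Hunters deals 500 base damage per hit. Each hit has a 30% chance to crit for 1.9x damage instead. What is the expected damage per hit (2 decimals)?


E[dmg] = base * (1 + crit_chance * (crit_mult - 1))
cc as decimal = 30/100 = 0.3
cm - 1 = 1.9 - 1 = 0.9
Bonus factor = 0.3 * 0.9 = 0.27
Total multiplier = 1 + 0.27 = 1.27
Expected damage = 500 * 1.27 = 635.00

635.00 damage


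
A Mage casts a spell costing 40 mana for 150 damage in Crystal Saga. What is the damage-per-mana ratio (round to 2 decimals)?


Efficiency = damage / mana
= 150 / 40
= 3.75

3.75 dmg/mana


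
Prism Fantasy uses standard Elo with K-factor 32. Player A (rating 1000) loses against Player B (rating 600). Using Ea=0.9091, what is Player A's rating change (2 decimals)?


Elo update: delta = K * (S - Ea), where S = 0 (loses)
S - Ea = 0 - 0.9091 = -0.9091
Rating change = 32 * -0.9091
= -29.09

-29.09 rating points


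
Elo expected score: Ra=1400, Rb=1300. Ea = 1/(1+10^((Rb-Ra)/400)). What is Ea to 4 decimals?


Elo expected score: Ea = 1/(1 + 10^((Rb-Ra)/400))
Rb - Ra = 1300 - 1400 = -100
(Rb-Ra)/400 = -100/400 = -0.25
10^-0.25 = 0.562341
Ea = 1/(1 + 0.562341) = 1/1.562341 = 0.6401

0.6401


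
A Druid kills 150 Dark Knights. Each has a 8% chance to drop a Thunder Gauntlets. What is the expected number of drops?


Expected drops = kills * (drop_rate / 100)
= 150 * (8 / 100)
= 150 * 0.08
= 12.0

12.0 drops


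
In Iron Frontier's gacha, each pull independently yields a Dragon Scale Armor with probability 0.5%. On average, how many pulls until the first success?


Expected pulls for a geometric distribution = 1/p = 100 / rate%
= 100 / 0.5
= 200.0

200.0 pulls


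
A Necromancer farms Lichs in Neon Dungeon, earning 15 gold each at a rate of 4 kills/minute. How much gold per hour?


Gold per minute = 15 * 4 = 60
Gold per hour = 60 * 60 = 3600

3600 gold/hour


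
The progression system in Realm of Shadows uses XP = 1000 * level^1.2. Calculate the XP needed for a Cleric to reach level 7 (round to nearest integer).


XP = 1000 * level^1.2
Substitute level = 7:
XP = 1000 * 7^1.2
= 1000 * 10.3304
= 10330

10330 XP


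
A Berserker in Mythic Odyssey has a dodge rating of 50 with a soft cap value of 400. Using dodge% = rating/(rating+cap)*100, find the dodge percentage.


dodge% = 50 / (50 + 400) * 100
= 50 / 450 * 100
= 0.111111 * 100
= 11.11%

11.11%


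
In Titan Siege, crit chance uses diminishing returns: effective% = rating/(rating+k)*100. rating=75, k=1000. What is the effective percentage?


effective% = rating / (rating + k) * 100
= 75 / (75 + 1000) * 100
= 75 / 1075 * 100
= 0.069767 * 100
= 6.98%

6.98%


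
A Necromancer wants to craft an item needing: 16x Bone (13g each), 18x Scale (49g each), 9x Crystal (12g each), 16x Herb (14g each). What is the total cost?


Cost breakdown:
  Bone: 16 * 13 = 208
  Scale: 18 * 49 = 882
  Crystal: 9 * 12 = 108
  Herb: 16 * 14 = 224
Total = 208 + 882 + 108 + 224 = 1422

1422 gold


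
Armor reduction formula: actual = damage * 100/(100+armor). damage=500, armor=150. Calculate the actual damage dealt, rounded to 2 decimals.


actual = 500 * 100 / (100 + 150)
= 500 * 100 / 250
= 50000 / 250
= 200.00

200.00 damage


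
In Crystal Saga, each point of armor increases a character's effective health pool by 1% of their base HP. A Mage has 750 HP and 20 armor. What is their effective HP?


EHP = 750 * (1 + 20/100)
= 750 * (1 + 0.2)
= 750 * 1.2
= 900.0

900.0 EHP


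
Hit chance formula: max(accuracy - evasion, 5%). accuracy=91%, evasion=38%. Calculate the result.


accuracy - evasion = 91 - 38 = 53
Apply floor: max(53, 5) = 53
Hit chance = 53%

53%


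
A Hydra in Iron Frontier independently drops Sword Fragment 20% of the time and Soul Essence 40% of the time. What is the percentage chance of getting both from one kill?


For independent events, P(both) = P(A) * P(B)
= 20% * 40%
= 800 / 100 %
= 8.0%

8.0%


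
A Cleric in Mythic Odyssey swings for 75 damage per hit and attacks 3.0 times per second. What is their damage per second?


DPS = damage * attack_speed
= 75 * 3.0
= 225.0

225.0 DPS


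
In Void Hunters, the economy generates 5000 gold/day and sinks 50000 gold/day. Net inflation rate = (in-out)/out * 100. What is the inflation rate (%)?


Net gold = 5000 - 50000 = -45000
Inflation rate = net / sunk * 100 = -45000 / 50000 * 100
= -0.9 * 100
= -90.00%

-90.00%


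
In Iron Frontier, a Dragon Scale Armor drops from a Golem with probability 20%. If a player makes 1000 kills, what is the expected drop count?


Expected drops = kills * (drop_rate / 100)
= 1000 * (20 / 100)
= 1000 * 0.2
= 200.0

200.0 drops


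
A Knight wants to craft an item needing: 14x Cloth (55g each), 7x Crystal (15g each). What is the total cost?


Cost breakdown:
  Cloth: 14 * 55 = 770
  Crystal: 7 * 15 = 105
Total = 770 + 105 = 875

875 gold


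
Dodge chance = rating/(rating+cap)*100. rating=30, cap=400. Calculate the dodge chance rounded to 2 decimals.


dodge% = 30 / (30 + 400) * 100
= 30 / 430 * 100
= 0.069767 * 100
= 6.98%

6.98%


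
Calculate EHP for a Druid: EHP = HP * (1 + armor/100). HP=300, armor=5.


EHP = 300 * (1 + 5/100)
= 300 * (1 + 0.05)
= 300 * 1.05
= 315.0

315.0 EHP


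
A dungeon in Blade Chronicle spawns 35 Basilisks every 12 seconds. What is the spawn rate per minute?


Spawns per minute = count * (60 / interval)
= 35 * (60 / 12)
= 35 * 5.0
= 175.0

175.0 per minute


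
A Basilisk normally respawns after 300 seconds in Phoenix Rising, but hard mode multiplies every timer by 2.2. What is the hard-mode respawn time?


Respawn time = base * multiplier
= 300 * 2.2
= 660.0 seconds

660.0 seconds


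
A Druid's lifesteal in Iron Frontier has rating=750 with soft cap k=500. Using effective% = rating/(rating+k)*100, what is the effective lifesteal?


effective% = rating / (rating + k) * 100
= 750 / (750 + 500) * 100
= 750 / 1250 * 100
= 0.6 * 100
= 60.00%

60.00%


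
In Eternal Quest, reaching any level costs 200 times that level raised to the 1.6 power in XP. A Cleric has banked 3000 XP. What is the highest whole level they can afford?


XP = 200 * level^1.6, so level = (XP / 200)^(1/1.6)
= (3000 / 200)^(1/1.6)
= 15.0^0.625
= 5.4332
Floor: level = 5

level 5


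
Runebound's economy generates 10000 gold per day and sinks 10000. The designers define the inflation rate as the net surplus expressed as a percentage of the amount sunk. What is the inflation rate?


Net gold = 10000 - 10000 = 0
Inflation rate = net / sunk * 100 = 0 / 10000 * 100
= 0.0 * 100
= 0.00%

0.00%


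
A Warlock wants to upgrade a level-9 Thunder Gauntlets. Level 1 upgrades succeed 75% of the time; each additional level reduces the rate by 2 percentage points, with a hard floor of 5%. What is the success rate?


raw_rate = 75 - 2 * (9 - 1)
= 75 - 2 * 8
= 75 - 16
= 59
Apply floor: max(59, 5) = 59%

59%


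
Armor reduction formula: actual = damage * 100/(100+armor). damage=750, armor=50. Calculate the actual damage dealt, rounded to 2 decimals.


actual = 750 * 100 / (100 + 50)
= 750 * 100 / 150
= 75000 / 150
= 500.00

500.00 damage


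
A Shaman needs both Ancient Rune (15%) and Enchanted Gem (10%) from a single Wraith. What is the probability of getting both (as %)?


For independent events, P(both) = P(A) * P(B)
= 15% * 10%
= 150 / 100 %
= 1.5%

1.5%


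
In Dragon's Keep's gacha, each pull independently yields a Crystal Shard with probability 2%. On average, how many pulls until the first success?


Expected pulls for a geometric distribution = 1/p = 100 / rate%
= 100 / 2
= 50.0

50.0 pulls


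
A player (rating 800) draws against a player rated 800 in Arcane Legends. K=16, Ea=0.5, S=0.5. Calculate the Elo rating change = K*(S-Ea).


Elo update: delta = K * (S - Ea), where S = 0.5 (draws)
S - Ea = 0.5 - 0.5 = 0.0
Rating change = 16 * 0.0
= 0.00

0.00 rating points


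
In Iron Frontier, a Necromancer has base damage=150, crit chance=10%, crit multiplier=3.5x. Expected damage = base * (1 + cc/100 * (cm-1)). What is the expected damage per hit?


E[dmg] = base * (1 + crit_chance * (crit_mult - 1))
cc as decimal = 10/100 = 0.1
cm - 1 = 3.5 - 1 = 2.5
Bonus factor = 0.1 * 2.5 = 0.25
Total multiplier = 1 + 0.25 = 1.25
Expected damage = 150 * 1.25 = 187.50

187.50 damage


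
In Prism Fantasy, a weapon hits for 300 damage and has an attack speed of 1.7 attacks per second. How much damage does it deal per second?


DPS = damage * attack_speed
= 300 * 1.7
= 510.0

510.0 DPS


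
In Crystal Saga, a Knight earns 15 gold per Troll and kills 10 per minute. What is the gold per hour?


Gold per minute = 15 * 10 = 150
Gold per hour = 150 * 60 = 9000

9000 gold/hour


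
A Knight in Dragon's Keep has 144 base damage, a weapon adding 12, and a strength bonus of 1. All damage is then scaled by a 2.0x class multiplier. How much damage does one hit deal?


Sum base + weapon + str = 144 + 12 + 1 = 157
Multiply by 2.0:
157 * 2.0 = 314.0

314.0 damage


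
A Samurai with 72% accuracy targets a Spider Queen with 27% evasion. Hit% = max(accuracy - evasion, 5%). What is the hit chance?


accuracy - evasion = 72 - 27 = 45
Apply floor: max(45, 5) = 45
Hit chance = 45%

45%


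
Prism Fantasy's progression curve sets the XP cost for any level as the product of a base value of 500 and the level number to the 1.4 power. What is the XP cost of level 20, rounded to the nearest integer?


XP = 500 * level^1.4
Substitute level = 20:
XP = 500 * 20^1.4
= 500 * 66.2891
= 33145

33145 XP


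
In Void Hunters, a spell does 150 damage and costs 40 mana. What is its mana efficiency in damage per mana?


Efficiency = damage / mana
= 150 / 40
= 3.75

3.75 dmg/mana


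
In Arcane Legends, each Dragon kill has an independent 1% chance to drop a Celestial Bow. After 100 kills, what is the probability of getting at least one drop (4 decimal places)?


P(at least one) = 1 - P(none) = 1 - (1-p)^n
p = 1/100 = 0.01
1 - p = 0.99
(1 - p)^100 = 0.99^100 = 0.366032
P(at least one) = 1 - 0.366032 = 0.6340

0.6340


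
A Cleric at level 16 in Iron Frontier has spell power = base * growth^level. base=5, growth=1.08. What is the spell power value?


value = base * growth^level
= 5 * 1.08^16
= 5 * 3.425943
= 17.13

17.13 spell power


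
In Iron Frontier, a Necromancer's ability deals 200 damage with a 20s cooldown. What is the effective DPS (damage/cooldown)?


DPS = damage / cooldown
= 200 / 20
= 10.00

10.00 DPS


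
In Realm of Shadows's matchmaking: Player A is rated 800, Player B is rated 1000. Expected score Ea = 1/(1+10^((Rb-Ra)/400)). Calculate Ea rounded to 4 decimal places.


Elo expected score: Ea = 1/(1 + 10^((Rb-Ra)/400))
Rb - Ra = 1000 - 800 = 200
(Rb-Ra)/400 = 200/400 = 0.5
10^0.5 = 3.162278
Ea = 1/(1 + 3.162278) = 1/4.162278 = 0.2403

0.2403


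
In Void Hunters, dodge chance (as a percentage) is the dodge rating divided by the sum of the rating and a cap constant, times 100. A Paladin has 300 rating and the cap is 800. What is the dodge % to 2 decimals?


dodge% = 300 / (300 + 800) * 100
= 300 / 1100 * 100
= 0.272727 * 100
= 27.27%

27.27%


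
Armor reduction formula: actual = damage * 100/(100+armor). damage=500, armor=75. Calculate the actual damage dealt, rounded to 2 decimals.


actual = 500 * 100 / (100 + 75)
= 500 * 100 / 175
= 50000 / 175
= 285.71

285.71 damage


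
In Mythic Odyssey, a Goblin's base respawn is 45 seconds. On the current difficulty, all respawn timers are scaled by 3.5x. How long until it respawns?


Respawn time = base * multiplier
= 45 * 3.5
= 157.5 seconds

157.5 seconds


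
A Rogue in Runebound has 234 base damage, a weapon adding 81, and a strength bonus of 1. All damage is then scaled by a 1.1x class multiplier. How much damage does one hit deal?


Sum base + weapon + str = 234 + 81 + 1 = 316
Multiply by 1.1:
316 * 1.1 = 347.6

347.6 damage


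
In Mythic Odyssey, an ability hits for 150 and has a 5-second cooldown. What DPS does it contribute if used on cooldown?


DPS = damage / cooldown
= 150 / 5
= 30.00

30.00 DPS


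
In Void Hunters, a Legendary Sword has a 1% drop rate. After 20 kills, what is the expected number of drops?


Expected drops = kills * (drop_rate / 100)
= 20 * (1 / 100)
= 20 * 0.01
= 0.2

0.2 drops


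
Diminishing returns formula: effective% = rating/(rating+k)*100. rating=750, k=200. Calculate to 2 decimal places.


effective% = rating / (rating + k) * 100
= 750 / (750 + 200) * 100
= 750 / 950 * 100
= 0.789474 * 100
= 78.95%

78.95%


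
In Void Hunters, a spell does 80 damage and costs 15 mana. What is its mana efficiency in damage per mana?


Efficiency = damage / mana
= 80 / 15
= 5.33

5.33 dmg/mana


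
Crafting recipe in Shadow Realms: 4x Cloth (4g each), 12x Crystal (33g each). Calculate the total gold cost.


Cost breakdown:
  Cloth: 4 * 4 = 16
  Crystal: 12 * 33 = 396
Total = 16 + 396 = 412

412 gold


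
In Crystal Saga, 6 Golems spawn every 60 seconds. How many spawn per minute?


Spawns per minute = count * (60 / interval)
= 6 * (60 / 60)
= 6 * 1.0
= 6.0

6.0 per minute


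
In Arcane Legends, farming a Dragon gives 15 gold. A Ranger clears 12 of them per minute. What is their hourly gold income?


Gold per minute = 15 * 12 = 180
Gold per hour = 180 * 60 = 10800

10800 gold/hour


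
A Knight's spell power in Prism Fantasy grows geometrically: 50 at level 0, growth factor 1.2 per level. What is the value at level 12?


value = base * growth^level
= 50 * 1.2^12
= 50 * 8.9161
= 445.81

445.81 spell power


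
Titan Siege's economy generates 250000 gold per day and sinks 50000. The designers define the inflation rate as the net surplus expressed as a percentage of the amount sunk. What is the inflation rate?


Net gold = 250000 - 50000 = 200000
Inflation rate = net / sunk * 100 = 200000 / 50000 * 100
= 4.0 * 100
= 400.00%

400.00%


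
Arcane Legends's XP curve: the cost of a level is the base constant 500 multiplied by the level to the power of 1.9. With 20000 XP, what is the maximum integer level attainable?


XP = 500 * level^1.9, so level = (XP / 500)^(1/1.9)
= (20000 / 500)^(1/1.9)
= 40.0^0.5263
= 6.9693
Floor: level = 6

level 6


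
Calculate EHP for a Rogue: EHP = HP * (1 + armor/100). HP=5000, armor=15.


EHP = 5000 * (1 + 15/100)
= 5000 * (1 + 0.15)
= 5000 * 1.15
= 5750.0

5750.0 EHP


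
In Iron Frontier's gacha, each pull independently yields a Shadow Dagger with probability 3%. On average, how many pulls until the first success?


Expected pulls for a geometric distribution = 1/p = 100 / rate%
= 100 / 3
= 33.33

33.33 pulls


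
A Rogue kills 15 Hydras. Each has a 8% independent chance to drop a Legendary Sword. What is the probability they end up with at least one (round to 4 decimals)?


P(at least one) = 1 - P(none) = 1 - (1-p)^n
p = 8/100 = 0.08
1 - p = 0.92
(1 - p)^15 = 0.92^15 = 0.286297
P(at least one) = 1 - 0.286297 = 0.7137

0.7137


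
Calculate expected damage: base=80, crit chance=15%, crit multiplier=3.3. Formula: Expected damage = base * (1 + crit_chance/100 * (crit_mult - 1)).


E[dmg] = base * (1 + crit_chance * (crit_mult - 1))
cc as decimal = 15/100 = 0.15
cm - 1 = 3.3 - 1 = 2.3
Bonus factor = 0.15 * 2.3 = 0.345
Total multiplier = 1 + 0.345 = 1.345
Expected damage = 80 * 1.345 = 107.60

107.60 damage


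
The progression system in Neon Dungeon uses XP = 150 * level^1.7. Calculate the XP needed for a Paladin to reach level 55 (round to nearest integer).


XP = 150 * level^1.7
Substitute level = 55:
XP = 150 * 55^1.7
= 150 * 909.1103
= 136367

136367 XP


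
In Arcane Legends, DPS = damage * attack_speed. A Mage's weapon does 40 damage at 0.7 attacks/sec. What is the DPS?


DPS = damage * attack_speed
= 40 * 0.7
= 28.0

28.0 DPS


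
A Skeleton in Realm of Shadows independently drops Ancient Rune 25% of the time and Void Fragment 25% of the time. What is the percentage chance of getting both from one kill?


For independent events, P(both) = P(A) * P(B)
= 25% * 25%
= 625 / 100 %
= 6.25%

6.25%


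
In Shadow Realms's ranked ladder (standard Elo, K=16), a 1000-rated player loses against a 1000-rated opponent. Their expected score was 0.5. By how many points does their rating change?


Elo update: delta = K * (S - Ea), where S = 0 (loses)
S - Ea = 0 - 0.5 = -0.5
Rating change = 16 * -0.5
= -8.00

-8.00 rating points


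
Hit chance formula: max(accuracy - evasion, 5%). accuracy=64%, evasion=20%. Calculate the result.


accuracy - evasion = 64 - 20 = 44
Apply floor: max(44, 5) = 44
Hit chance = 44%

44%


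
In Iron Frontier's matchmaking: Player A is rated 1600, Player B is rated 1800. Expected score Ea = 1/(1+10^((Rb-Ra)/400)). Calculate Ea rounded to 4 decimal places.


Elo expected score: Ea = 1/(1 + 10^((Rb-Ra)/400))
Rb - Ra = 1800 - 1600 = 200
(Rb-Ra)/400 = 200/400 = 0.5
10^0.5 = 3.162278
Ea = 1/(1 + 3.162278) = 1/4.162278 = 0.2403

0.2403


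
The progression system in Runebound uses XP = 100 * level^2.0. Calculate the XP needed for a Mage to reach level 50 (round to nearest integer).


XP = 100 * level^2.0
Substitute level = 50:
XP = 100 * 50^2.0
= 100 * 2500.0
= 250000

250000 XP


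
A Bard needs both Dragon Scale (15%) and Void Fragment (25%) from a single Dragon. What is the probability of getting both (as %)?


For independent events, P(both) = P(A) * P(B)
= 15% * 25%
= 375 / 100 %
= 3.75%

3.75%


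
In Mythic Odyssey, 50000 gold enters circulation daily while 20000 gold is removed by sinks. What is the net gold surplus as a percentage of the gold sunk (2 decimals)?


Net gold = 50000 - 20000 = 30000
Inflation rate = net / sunk * 100 = 30000 / 20000 * 100
= 1.5 * 100
= 150.00%

150.00%


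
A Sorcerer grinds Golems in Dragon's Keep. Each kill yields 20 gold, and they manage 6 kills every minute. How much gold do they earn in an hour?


Gold per minute = 20 * 6 = 120
Gold per hour = 120 * 60 = 7200

7200 gold/hour


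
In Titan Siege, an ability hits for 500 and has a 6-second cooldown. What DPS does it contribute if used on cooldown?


DPS = damage / cooldown
= 500 / 6
= 83.33

83.33 DPS


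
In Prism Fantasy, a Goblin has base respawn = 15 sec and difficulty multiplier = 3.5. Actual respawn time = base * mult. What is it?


Respawn time = base * multiplier
= 15 * 3.5
= 52.5 seconds

52.5 seconds


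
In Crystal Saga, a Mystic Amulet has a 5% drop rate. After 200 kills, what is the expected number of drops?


Expected drops = kills * (drop_rate / 100)
= 200 * (5 / 100)
= 200 * 0.05
= 10.0

10.0 drops


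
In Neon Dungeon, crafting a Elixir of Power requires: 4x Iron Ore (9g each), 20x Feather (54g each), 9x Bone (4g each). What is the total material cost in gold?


Cost breakdown:
  Iron Ore: 4 * 9 = 36
  Feather: 20 * 54 = 1080
  Bone: 9 * 4 = 36
Total = 36 + 1080 + 36 = 1152

1152 gold


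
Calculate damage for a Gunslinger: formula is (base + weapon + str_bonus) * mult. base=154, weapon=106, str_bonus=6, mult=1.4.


Sum base + weapon + str = 154 + 106 + 6 = 266
Multiply by 1.4:
266 * 1.4 = 372.4

372.4 damage


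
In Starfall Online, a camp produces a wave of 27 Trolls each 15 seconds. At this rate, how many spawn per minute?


Spawns per minute = count * (60 / interval)
= 27 * (60 / 15)
= 27 * 4.0
= 108.0

108.0 per minute


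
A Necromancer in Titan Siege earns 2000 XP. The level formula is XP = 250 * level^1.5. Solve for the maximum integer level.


XP = 250 * level^1.5, so level = (XP / 250)^(1/1.5)
= (2000 / 250)^(1/1.5)
= 8.0^0.6667
= 4.0
Floor: level = 4

level 4


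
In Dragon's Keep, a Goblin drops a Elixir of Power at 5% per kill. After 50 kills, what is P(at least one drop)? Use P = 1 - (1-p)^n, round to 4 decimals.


P(at least one) = 1 - P(none) = 1 - (1-p)^n
p = 5/100 = 0.05
1 - p = 0.95
(1 - p)^50 = 0.95^50 = 0.076945
P(at least one) = 1 - 0.076945 = 0.9231

0.9231


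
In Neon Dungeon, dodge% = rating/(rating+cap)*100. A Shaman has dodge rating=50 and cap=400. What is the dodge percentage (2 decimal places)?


dodge% = 50 / (50 + 400) * 100
= 50 / 450 * 100
= 0.111111 * 100
= 11.11%

11.11%


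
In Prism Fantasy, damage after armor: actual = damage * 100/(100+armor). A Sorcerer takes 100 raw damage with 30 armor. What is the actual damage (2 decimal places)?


actual = 100 * 100 / (100 + 30)
= 100 * 100 / 130
= 10000 / 130
= 76.92

76.92 damage


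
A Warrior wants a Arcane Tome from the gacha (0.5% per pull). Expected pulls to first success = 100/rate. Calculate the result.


Expected pulls for a geometric distribution = 1/p = 100 / rate%
= 100 / 0.5
= 200.0

200.0 pulls


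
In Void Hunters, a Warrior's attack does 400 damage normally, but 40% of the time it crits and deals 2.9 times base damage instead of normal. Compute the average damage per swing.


E[dmg] = base * (1 + crit_chance * (crit_mult - 1))
cc as decimal = 40/100 = 0.4
cm - 1 = 2.9 - 1 = 1.9
Bonus factor = 0.4 * 1.9 = 0.76
Total multiplier = 1 + 0.76 = 1.76
Expected damage = 400 * 1.76 = 704.00

704.00 damage


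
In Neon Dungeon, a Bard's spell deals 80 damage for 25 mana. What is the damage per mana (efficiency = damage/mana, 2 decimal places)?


Efficiency = damage / mana
= 80 / 25
= 3.20

3.20 dmg/mana


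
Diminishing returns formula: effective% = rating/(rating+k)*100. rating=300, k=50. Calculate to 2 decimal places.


effective% = rating / (rating + k) * 100
= 300 / (300 + 50) * 100
= 300 / 350 * 100
= 0.857143 * 100
= 85.71%

85.71%


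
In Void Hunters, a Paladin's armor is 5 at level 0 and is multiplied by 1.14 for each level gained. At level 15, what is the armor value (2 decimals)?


value = base * growth^level
= 5 * 1.14^15
= 5 * 7.137938
= 35.69

35.69 armor


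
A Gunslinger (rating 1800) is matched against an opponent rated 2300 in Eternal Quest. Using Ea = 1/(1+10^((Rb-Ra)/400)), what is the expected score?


Elo expected score: Ea = 1/(1 + 10^((Rb-Ra)/400))
Rb - Ra = 2300 - 1800 = 500
(Rb-Ra)/400 = 500/400 = 1.25
10^1.25 = 17.782794
Ea = 1/(1 + 17.782794) = 1/18.782794 = 0.0532

0.0532


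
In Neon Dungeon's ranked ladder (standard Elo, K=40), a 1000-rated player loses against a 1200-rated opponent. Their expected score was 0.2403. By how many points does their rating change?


Elo update: delta = K * (S - Ea), where S = 0 (loses)
S - Ea = 0 - 0.2403 = -0.2403
Rating change = 40 * -0.2403
= -9.61

-9.61 rating points


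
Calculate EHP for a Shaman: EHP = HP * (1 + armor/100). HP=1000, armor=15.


EHP = 1000 * (1 + 15/100)
= 1000 * (1 + 0.15)
= 1000 * 1.15
= 1150.0

1150.0 EHP


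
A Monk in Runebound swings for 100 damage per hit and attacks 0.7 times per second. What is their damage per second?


DPS = damage * attack_speed
= 100 * 0.7
= 70.0

70.0 DPS


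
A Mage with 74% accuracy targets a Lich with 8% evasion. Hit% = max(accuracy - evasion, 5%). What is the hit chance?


accuracy - evasion = 74 - 8 = 66
Apply floor: max(66, 5) = 66
Hit chance = 66%

66%


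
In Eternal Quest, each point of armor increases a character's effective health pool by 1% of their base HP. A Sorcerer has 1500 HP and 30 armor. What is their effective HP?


EHP = 1500 * (1 + 30/100)
= 1500 * (1 + 0.3)
= 1500 * 1.3
= 1950.0

1950.0 EHP


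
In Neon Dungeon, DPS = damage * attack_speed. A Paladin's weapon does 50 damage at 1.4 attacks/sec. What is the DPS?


DPS = damage * attack_speed
= 50 * 1.4
= 70.0

70.0 DPS


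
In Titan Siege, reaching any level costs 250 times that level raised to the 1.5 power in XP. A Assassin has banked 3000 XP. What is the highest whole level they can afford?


XP = 250 * level^1.5, so level = (XP / 250)^(1/1.5)
= (3000 / 250)^(1/1.5)
= 12.0^0.6667
= 5.2415
Floor: level = 5

level 5


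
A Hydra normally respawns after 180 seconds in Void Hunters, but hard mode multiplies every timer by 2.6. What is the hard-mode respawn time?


Respawn time = base * multiplier
= 180 * 2.6
= 468.0 seconds

468.0 seconds


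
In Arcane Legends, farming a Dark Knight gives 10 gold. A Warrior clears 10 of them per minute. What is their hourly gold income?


Gold per minute = 10 * 10 = 100
Gold per hour = 100 * 60 = 6000

6000 gold/hour


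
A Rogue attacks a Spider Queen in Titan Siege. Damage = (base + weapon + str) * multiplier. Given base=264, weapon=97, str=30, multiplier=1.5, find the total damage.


Sum base + weapon + str = 264 + 97 + 30 = 391
Multiply by 1.5:
391 * 1.5 = 586.5

586.5 damage


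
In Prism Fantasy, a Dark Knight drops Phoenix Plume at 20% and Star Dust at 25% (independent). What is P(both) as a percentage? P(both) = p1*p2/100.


For independent events, P(both) = P(A) * P(B)
= 20% * 25%
= 500 / 100 %
= 5.0%

5.0%


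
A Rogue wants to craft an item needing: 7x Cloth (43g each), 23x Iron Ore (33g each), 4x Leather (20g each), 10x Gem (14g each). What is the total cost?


Cost breakdown:
  Cloth: 7 * 43 = 301
  Iron Ore: 23 * 33 = 759
  Leather: 4 * 20 = 80
  Gem: 10 * 14 = 140
Total = 301 + 759 + 80 + 140 = 1280

1280 gold


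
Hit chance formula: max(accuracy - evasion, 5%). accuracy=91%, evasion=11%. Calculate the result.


accuracy - evasion = 91 - 11 = 80
Apply floor: max(80, 5) = 80
Hit chance = 80%

80%


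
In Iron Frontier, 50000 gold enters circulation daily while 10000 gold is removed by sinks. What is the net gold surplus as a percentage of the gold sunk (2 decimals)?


Net gold = 50000 - 10000 = 40000
Inflation rate = net / sunk * 100 = 40000 / 10000 * 100
= 4.0 * 100
= 400.00%

400.00%


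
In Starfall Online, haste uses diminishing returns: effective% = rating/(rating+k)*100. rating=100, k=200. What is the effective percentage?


effective% = rating / (rating + k) * 100
= 100 / (100 + 200) * 100
= 100 / 300 * 100
= 0.333333 * 100
= 33.33%

33.33%


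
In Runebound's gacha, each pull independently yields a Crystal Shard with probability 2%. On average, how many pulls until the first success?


Expected pulls for a geometric distribution = 1/p = 100 / rate%
= 100 / 2
= 50.0

50.0 pulls


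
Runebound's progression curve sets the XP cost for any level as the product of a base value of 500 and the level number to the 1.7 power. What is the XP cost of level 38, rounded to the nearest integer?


XP = 500 * level^1.7
Substitute level = 38:
XP = 500 * 38^1.7
= 500 * 484.8776
= 242439

242439 XP


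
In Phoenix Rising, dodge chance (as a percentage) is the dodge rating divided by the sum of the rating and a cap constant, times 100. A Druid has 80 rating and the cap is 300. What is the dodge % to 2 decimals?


dodge% = 80 / (80 + 300) * 100
= 80 / 380 * 100
= 0.210526 * 100
= 21.05%

21.05%


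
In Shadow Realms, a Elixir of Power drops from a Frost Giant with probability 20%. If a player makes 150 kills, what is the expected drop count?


Expected drops = kills * (drop_rate / 100)
= 150 * (20 / 100)
= 150 * 0.2
= 30.0

30.0 drops


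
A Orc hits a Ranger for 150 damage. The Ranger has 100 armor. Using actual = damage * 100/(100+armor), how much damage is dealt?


actual = 150 * 100 / (100 + 100)
= 150 * 100 / 200
= 15000 / 200
= 75.00

75.00 damage


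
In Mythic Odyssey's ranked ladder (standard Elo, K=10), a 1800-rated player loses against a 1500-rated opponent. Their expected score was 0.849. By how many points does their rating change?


Elo update: delta = K * (S - Ea), where S = 0 (loses)
S - Ea = 0 - 0.849 = -0.849
Rating change = 10 * -0.849
= -8.49

-8.49 rating points


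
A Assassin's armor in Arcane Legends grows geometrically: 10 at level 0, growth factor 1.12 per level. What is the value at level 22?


value = base * growth^level
= 10 * 1.12^22
= 10 * 12.10031
= 121.00

121.00 armor


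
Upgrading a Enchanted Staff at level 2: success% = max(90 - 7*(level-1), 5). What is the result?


raw_rate = 90 - 7 * (2 - 1)
= 90 - 7 * 1
= 90 - 7
= 83
Apply floor: max(83, 5) = 83%

83%


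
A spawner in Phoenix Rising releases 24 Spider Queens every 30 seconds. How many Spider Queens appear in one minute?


Spawns per minute = count * (60 / interval)
= 24 * (60 / 30)
= 24 * 2.0
= 48.0

48.0 per minute


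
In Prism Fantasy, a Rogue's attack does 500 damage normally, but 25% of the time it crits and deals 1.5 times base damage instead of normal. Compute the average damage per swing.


E[dmg] = base * (1 + crit_chance * (crit_mult - 1))
cc as decimal = 25/100 = 0.25
cm - 1 = 1.5 - 1 = 0.5
Bonus factor = 0.25 * 0.5 = 0.125
Total multiplier = 1 + 0.125 = 1.125
Expected damage = 500 * 1.125 = 562.50

562.50 damage


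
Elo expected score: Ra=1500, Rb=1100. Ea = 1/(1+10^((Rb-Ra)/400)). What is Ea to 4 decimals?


Elo expected score: Ea = 1/(1 + 10^((Rb-Ra)/400))
Rb - Ra = 1100 - 1500 = -400
(Rb-Ra)/400 = -400/400 = -1.0
10^-1.0 = 0.1
Ea = 1/(1 + 0.1) = 1/1.1 = 0.9091

0.9091


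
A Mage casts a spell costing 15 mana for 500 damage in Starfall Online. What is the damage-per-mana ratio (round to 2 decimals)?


Efficiency = damage / mana
= 500 / 15
= 33.33

33.33 dmg/mana


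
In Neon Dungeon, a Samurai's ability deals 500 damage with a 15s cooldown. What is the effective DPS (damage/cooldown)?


DPS = damage / cooldown
= 500 / 15
= 33.33

33.33 DPS


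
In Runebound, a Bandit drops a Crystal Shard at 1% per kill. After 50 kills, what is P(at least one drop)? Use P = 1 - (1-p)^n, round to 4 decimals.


P(at least one) = 1 - P(none) = 1 - (1-p)^n
p = 1/100 = 0.01
1 - p = 0.99
(1 - p)^50 = 0.99^50 = 0.605006
P(at least one) = 1 - 0.605006 = 0.3950

0.3950


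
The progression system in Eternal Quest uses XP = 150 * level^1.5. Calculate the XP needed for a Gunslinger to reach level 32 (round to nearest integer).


XP = 150 * level^1.5
Substitute level = 32:
XP = 150 * 32^1.5
= 150 * 181.0193
= 27153

27153 XP


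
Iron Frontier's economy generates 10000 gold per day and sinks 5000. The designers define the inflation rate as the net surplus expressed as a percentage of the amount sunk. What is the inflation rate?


Net gold = 10000 - 5000 = 5000
Inflation rate = net / sunk * 100 = 5000 / 5000 * 100
= 1.0 * 100
= 100.00%

100.00%


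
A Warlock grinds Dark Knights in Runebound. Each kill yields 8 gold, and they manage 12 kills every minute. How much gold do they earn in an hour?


Gold per minute = 8 * 12 = 96
Gold per hour = 96 * 60 = 5760

5760 gold/hour


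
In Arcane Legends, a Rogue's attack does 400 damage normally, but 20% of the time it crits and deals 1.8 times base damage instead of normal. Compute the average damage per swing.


E[dmg] = base * (1 + crit_chance * (crit_mult - 1))
cc as decimal = 20/100 = 0.2
cm - 1 = 1.8 - 1 = 0.8
Bonus factor = 0.2 * 0.8 = 0.16
Total multiplier = 1 + 0.16 = 1.16
Expected damage = 400 * 1.16 = 464.00

464.00 damage


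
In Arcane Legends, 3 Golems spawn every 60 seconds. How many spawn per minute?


Spawns per minute = count * (60 / interval)
= 3 * (60 / 60)
= 3 * 1.0
= 3.0

3.0 per minute


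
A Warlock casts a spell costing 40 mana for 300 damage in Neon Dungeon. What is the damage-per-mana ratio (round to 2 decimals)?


Efficiency = damage / mana
= 300 / 40
= 7.50

7.50 dmg/mana


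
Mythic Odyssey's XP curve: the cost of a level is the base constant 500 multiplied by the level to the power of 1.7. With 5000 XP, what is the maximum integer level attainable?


XP = 500 * level^1.7, so level = (XP / 500)^(1/1.7)
= (5000 / 500)^(1/1.7)
= 10.0^0.5882
= 3.8747
Floor: level = 3

level 3


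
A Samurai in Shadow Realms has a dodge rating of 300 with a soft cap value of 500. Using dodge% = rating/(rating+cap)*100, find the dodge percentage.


dodge% = 300 / (300 + 500) * 100
= 300 / 800 * 100
= 0.375 * 100
= 37.50%

37.50%


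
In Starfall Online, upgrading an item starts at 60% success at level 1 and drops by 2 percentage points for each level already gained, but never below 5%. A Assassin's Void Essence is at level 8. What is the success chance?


raw_rate = 60 - 2 * (8 - 1)
= 60 - 2 * 7
= 60 - 14
= 46
Apply floor: max(46, 5) = 46%

46%


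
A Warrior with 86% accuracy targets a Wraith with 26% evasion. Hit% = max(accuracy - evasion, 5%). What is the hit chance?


accuracy - evasion = 86 - 26 = 60
Apply floor: max(60, 5) = 60
Hit chance = 60%

60%


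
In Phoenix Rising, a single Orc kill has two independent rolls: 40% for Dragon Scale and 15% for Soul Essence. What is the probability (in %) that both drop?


For independent events, P(both) = P(A) * P(B)
= 40% * 15%
= 600 / 100 %
= 6.0%

6.0%


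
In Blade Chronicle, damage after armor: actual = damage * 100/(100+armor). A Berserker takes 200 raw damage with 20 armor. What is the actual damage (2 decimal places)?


actual = 200 * 100 / (100 + 20)
= 200 * 100 / 120
= 20000 / 120
= 166.67

166.67 damage


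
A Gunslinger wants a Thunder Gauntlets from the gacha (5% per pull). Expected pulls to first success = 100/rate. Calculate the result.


Expected pulls for a geometric distribution = 1/p = 100 / rate%
= 100 / 5
= 20.0

20.0 pulls


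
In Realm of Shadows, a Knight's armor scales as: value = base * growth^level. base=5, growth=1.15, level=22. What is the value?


value = base * growth^level
= 5 * 1.15^22
= 5 * 21.644746
= 108.22

108.22 armor


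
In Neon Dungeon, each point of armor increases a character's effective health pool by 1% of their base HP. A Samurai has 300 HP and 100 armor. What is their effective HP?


EHP = 300 * (1 + 100/100)
= 300 * (1 + 1.0)
= 300 * 2.0
= 600.0

600.0 EHP


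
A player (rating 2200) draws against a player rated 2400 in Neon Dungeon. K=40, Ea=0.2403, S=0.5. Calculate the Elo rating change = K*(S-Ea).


Elo update: delta = K * (S - Ea), where S = 0.5 (draws)
S - Ea = 0.5 - 0.2403 = 0.2597
Rating change = 40 * 0.2597
= 10.39

10.39 rating points


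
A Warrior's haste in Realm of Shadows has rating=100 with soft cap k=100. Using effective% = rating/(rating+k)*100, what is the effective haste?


effective% = rating / (rating + k) * 100
= 100 / (100 + 100) * 100
= 100 / 200 * 100
= 0.5 * 100
= 50.00%

50.00%


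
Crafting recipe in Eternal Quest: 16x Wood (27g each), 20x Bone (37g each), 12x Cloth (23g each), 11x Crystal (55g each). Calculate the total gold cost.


Cost breakdown:
  Wood: 16 * 27 = 432
  Bone: 20 * 37 = 740
  Cloth: 12 * 23 = 276
  Crystal: 11 * 55 = 605
Total = 432 + 740 + 276 + 605 = 2053

2053 gold


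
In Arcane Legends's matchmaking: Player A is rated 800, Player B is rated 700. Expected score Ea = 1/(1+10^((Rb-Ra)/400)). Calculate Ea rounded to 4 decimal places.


Elo expected score: Ea = 1/(1 + 10^((Rb-Ra)/400))
Rb - Ra = 700 - 800 = -100
(Rb-Ra)/400 = -100/400 = -0.25
10^-0.25 = 0.562341
Ea = 1/(1 + 0.562341) = 1/1.562341 = 0.6401

0.6401


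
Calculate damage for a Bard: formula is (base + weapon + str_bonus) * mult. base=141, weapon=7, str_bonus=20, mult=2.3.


Sum base + weapon + str = 141 + 7 + 20 = 168
Multiply by 2.3:
168 * 2.3 = 386.4

386.4 damage


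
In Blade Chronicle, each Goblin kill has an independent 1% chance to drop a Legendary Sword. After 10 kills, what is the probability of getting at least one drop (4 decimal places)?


P(at least one) = 1 - P(none) = 1 - (1-p)^n
p = 1/100 = 0.01
1 - p = 0.99
(1 - p)^10 = 0.99^10 = 0.904382
P(at least one) = 1 - 0.904382 = 0.0956

0.0956


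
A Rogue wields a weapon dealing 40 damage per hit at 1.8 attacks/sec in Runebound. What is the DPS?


DPS = damage * attack_speed
= 40 * 1.8
= 72.0

72.0 DPS


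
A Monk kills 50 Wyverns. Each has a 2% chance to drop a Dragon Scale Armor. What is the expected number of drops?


Expected drops = kills * (drop_rate / 100)
= 50 * (2 / 100)
= 50 * 0.02
= 1.0

1.0 drops


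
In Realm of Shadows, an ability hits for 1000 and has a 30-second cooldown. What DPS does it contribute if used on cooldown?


DPS = damage / cooldown
= 1000 / 30
= 33.33

33.33 DPS


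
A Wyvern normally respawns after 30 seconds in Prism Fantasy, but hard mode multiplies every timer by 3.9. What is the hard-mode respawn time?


Respawn time = base * multiplier
= 30 * 3.9
= 117.0 seconds

117.0 seconds


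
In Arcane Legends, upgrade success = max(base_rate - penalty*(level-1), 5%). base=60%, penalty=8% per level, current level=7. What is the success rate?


raw_rate = 60 - 8 * (7 - 1)
= 60 - 8 * 6
= 60 - 48
= 12
Apply floor: max(12, 5) = 12%

12%


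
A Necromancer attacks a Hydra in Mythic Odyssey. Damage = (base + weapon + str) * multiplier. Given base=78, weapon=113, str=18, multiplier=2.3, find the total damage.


Sum base + weapon + str = 78 + 113 + 18 = 209
Multiply by 2.3:
209 * 2.3 = 480.7

480.7 damage


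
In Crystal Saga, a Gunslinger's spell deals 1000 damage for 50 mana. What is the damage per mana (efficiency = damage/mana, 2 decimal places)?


Efficiency = damage / mana
= 1000 / 50
= 20.00

20.00 dmg/mana


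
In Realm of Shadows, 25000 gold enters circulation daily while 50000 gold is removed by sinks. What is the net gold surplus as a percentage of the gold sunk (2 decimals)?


Net gold = 25000 - 50000 = -25000
Inflation rate = net / sunk * 100 = -25000 / 50000 * 100
= -0.5 * 100
= -50.00%

-50.00%


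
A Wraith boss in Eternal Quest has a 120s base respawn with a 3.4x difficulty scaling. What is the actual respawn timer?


Respawn time = base * multiplier
= 120 * 3.4
= 408.0 seconds

408.0 seconds


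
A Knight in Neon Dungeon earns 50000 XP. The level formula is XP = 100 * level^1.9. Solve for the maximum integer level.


XP = 100 * level^1.9, so level = (XP / 100)^(1/1.9)
= (50000 / 100)^(1/1.9)
= 500.0^0.5263
= 26.3336
Floor: level = 26

level 26


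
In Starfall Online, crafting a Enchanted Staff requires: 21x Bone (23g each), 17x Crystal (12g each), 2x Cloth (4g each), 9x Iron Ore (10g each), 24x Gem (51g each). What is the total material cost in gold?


Cost breakdown:
  Bone: 21 * 23 = 483
  Crystal: 17 * 12 = 204
  Cloth: 2 * 4 = 8
  Iron Ore: 9 * 10 = 90
  Gem: 24 * 51 = 1224
Total = 483 + 204 + 8 + 90 + 1224 = 2009

2009 gold


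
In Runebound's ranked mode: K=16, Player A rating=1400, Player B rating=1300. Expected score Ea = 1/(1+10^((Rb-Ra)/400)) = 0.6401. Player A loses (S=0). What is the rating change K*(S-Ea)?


Elo update: delta = K * (S - Ea), where S = 0 (loses)
S - Ea = 0 - 0.6401 = -0.6401
Rating change = 16 * -0.6401
= -10.24

-10.24 rating points


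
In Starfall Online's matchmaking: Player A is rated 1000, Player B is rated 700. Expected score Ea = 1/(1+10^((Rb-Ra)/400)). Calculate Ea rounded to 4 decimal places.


Elo expected score: Ea = 1/(1 + 10^((Rb-Ra)/400))
Rb - Ra = 700 - 1000 = -300
(Rb-Ra)/400 = -300/400 = -0.75
10^-0.75 = 0.177828
Ea = 1/(1 + 0.177828) = 1/1.177828 = 0.8490

0.8490


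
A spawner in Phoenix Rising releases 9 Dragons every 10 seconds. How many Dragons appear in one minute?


Spawns per minute = count * (60 / interval)
= 9 * (60 / 10)
= 9 * 6.0
= 54.0

54.0 per minute
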